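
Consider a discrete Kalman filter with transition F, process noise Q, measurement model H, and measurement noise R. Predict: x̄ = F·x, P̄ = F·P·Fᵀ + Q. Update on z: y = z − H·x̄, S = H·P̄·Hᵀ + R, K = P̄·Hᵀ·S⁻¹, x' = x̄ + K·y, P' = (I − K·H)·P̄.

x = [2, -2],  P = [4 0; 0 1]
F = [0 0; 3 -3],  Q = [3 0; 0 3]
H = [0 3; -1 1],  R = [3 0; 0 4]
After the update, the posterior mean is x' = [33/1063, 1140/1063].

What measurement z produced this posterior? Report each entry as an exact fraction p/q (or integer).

z = [3, 1]

x̄ = F·x = [0, 12]
P̄ = F·P·Fᵀ + Q = [3 0; 0 48]
S = H·P̄·Hᵀ + R = [435 144; 144 55]
K = P̄·Hᵀ·S⁻¹ = [144/1063 -435/1063; 336/1063 48/1063]
x' − x̄ = [33/1063, -11616/1063] = K·y
y = (KᵀK)⁻¹·Kᵀ·(x' − x̄) = [-33, -11]
z = y + H·x̄ = [-33, -11] + [36, 12] = [3, 1]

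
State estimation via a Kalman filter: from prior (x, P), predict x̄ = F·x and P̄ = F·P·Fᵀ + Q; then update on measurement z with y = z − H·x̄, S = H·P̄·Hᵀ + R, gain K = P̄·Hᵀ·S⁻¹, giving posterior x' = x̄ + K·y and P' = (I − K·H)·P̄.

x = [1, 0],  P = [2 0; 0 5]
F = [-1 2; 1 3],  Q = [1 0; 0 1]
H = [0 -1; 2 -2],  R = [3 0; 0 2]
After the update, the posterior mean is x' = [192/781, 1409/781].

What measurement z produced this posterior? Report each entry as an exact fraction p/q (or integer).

z = [-2, -3]

x̄ = F·x = [-1, 1]
P̄ = F·P·Fᵀ + Q = [23 28; 28 48]
S = H·P̄·Hᵀ + R = [51 40; 40 62]
K = P̄·Hᵀ·S⁻¹ = [-668/781 305/781; -688/781 -60/781]
x' − x̄ = [973/781, 628/781] = K·y
y = (KᵀK)⁻¹·Kᵀ·(x' − x̄) = [-1, 1]
z = y + H·x̄ = [-1, 1] + [-1, -4] = [-2, -3]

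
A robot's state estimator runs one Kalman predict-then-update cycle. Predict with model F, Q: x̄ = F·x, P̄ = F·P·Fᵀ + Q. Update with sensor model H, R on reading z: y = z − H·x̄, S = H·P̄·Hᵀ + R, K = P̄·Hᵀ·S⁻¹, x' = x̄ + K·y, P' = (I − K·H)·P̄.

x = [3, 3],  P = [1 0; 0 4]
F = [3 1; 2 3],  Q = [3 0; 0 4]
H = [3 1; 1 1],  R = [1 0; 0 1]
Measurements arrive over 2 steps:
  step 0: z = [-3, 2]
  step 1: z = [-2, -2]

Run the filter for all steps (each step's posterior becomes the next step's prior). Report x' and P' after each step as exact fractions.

step 0: x̄ = F·x = [12, 15]
step 0: P̄ = F·P·Fᵀ + Q = [16 18; 18 44]
step 0: y = z − H·x̄ = [-54, -25]
step 0: S = H·P̄·Hᵀ + R = [297 164; 164 97]
step 0: K = P̄·Hᵀ·S⁻¹ = [826/1913 -726/1913; -662/1913 2342/1913]
step 0: x' = x̄ + K·y = [-3498/1913, 5893/1913]
step 0: P' = (I − K·H)·P̄ = [776/1913 -1502/1913; -1502/1913 3844/1913]
step 1: x̄ = F·x = [-4601/1913, 10683/1913]
step 1: P̄ = F·P·Fᵀ + Q = [7555/1913 -334/1913; -334/1913 27328/1913]
step 1: y = z − H·x̄ = [-706/1913, -9908/1913]
step 1: S = H·P̄·Hᵀ + R = [95232/1913 48657/1913; 48657/1913 36128/1913]
step 1: K = P̄·Hᵀ·S⁻¹ = [238067/560919 -69505/186973; -189410/560919 224734/186973]
step 1: x' = x̄ + K·y = [-356977/560919, -289583/560919]
step 1: P' = (I − K·H)·P̄ = [223291/560919 -431806/560919; -431806/560919 1106008/560919]

step 0: x' = [-3498/1913, 5893/1913], P' = [776/1913 -1502/1913; -1502/1913 3844/1913]
step 1: x' = [-356977/560919, -289583/560919], P' = [223291/560919 -431806/560919; -431806/560919 1106008/560919]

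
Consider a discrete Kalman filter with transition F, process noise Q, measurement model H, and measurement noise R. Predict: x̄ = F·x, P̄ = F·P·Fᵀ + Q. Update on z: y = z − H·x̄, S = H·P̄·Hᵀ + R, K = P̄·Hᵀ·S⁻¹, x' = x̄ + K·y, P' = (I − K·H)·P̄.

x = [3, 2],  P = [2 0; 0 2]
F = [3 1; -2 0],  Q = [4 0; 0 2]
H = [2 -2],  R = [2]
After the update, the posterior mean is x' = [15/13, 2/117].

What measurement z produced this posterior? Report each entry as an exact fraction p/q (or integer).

x̄ = F·x = [11, -6]
P̄ = F·P·Fᵀ + Q = [24 -12; -12 10]
S = H·P̄·Hᵀ + R = [234]
K = P̄·Hᵀ·S⁻¹ = [4/13; -22/117]
x' − x̄ = [-128/13, 704/117] = K·y
y = (KᵀK)⁻¹·Kᵀ·(x' − x̄) = [-32]
z = y + H·x̄ = [-32] + [34] = [2]

z = [2]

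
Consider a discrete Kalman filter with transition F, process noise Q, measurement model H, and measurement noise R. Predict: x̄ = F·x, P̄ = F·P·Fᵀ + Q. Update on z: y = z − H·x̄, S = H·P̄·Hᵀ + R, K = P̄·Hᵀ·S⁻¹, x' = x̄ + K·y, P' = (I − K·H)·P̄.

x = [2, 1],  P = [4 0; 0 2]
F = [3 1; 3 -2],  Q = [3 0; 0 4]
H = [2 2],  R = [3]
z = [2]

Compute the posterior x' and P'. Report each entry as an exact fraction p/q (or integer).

x' = [277/123, -148/123]
P' = [3899/615 -736/123; -736/123 784/123]

x̄ = F·x = [7, 4]
P̄ = F·P·Fᵀ + Q = [41 32; 32 48]
y = z − H·x̄ = [-20]
S = H·P̄·Hᵀ + R = [615]
K = P̄·Hᵀ·S⁻¹ = [146/615; 32/123]
x' = x̄ + K·y = [277/123, -148/123]
P' = (I − K·H)·P̄ = [3899/615 -736/123; -736/123 784/123]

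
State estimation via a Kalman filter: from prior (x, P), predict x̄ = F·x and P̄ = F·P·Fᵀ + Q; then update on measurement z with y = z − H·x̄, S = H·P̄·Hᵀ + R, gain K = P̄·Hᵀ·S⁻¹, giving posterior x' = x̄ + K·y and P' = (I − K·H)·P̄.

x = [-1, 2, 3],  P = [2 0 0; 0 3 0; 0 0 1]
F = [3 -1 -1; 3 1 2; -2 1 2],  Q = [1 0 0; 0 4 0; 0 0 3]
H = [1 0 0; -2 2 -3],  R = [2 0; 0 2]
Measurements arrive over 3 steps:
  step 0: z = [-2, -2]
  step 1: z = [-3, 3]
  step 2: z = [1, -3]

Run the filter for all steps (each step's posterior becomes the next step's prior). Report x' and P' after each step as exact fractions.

step 0: x' = [-182/69, 13169/2139, 13876/2139], P' = [122/69 10/69 -76/69; 10/69 23732/2139 15100/2139; -76/69 15100/2139 11786/2139]
step 1: x' = [-17001769/4727503, 24486147/4727503, 23115665/4727503], P' = [27291358/14182509 -20528228/14182509 -10643540/4727503; -20528228/14182509 266220334/14182509 62063216/4727503; -10643540/4727503 62063216/4727503 48409698/4727503]
step 2: x' = [31308416729/53686954109, -334340752942/53686954109, -187230737673/53686954109], P' = [315332470946/161060862327 -85394944000/53686954109 -127121017476/53686954109; -85394944000/53686954109 1014252539444/53686954109 714435139084/53686954109; -127121017476/53686954109 714435139084/53686954109 560398420054/53686954109]

step 0: x̄ = F·x = [-8, 5, 10]
step 0: P̄ = F·P·Fᵀ + Q = [23 13 -17; 13 29 -5; -17 -5 18]
step 0: y = z − H·x̄ = [6, 2]
step 0: S = H·P̄·Hᵀ + R = [25 31; 31 124]
step 0: K = P̄·Hᵀ·S⁻¹ = [61/69 2/69; 5/69 772/2139; -38/69 -223/2139]
step 0: x' = x̄ + K·y = [-182/69, 13169/2139, 13876/2139]
step 0: P' = (I − K·H)·P̄ = [122/69 10/69 -76/69; 10/69 23732/2139 15100/2139; -76/69 15100/2139 11786/2139]
step 1: x̄ = F·x = [-14657/713, 23995/2139, 52205/2139]
step 1: P̄ = F·P·Fᵀ + Q = [38057/713 -21878/713 -44198/713; -21878/713 147458/2139 104182/2139; -44198/713 104182/2139 170429/2139]
step 1: y = z − H·x̄ = [12518/713, 27100/2139]
step 1: S = H·P̄·Hᵀ + R = [39483/713 12724/713; 12724/713 268415/2139]
step 1: K = P̄·Hᵀ·S⁻¹ = [13645679/14182509 25448/4727503; -10264114/14182509 2488030/4727503; -5321770/4727503 92209/4727503]
step 1: x' = x̄ + K·y = [-17001769/4727503, 24486147/4727503, 23115665/4727503]
step 1: P' = (I − K·H)·P̄ = [27291358/14182509 -20528228/14182509 -10643540/4727503; -20528228/14182509 266220334/14182509 62063216/4727503; -10643540/4727503 62063216/4727503 48409698/4727503]
step 2: x̄ = F·x = [-98607119/4727503, 19712170/4727503, 104721015/4727503]
step 2: P̄ = F·P·Fᵀ + Q = [1358386543/14182509 -965417104/14182509 -1637081714/14182509; -965417104/14182509 1387910752/14182509 1343757686/14182509; -1637081714/14182509 1343757686/14182509 2081166133/14182509]
step 2: y = z − H·x̄ = [103334622/4727503, 63341958/4727503]
step 2: S = H·P̄·Hᵀ + R = [1386751561/14182509 263637848/14182509; 263637848/14182509 1697313427/14182509]
step 2: K = P̄·Hᵀ·S⁻¹ = [157666235473/161060862327 527275696/161060862327; -42697472000/53686954109 27994774818/53686954109; -63560508738/53686954109 958526479/53686954109]
step 2: x' = x̄ + K·y = [31308416729/53686954109, -334340752942/53686954109, -187230737673/53686954109]
step 2: P' = (I − K·H)·P̄ = [315332470946/161060862327 -85394944000/53686954109 -127121017476/53686954109; -85394944000/53686954109 1014252539444/53686954109 714435139084/53686954109; -127121017476/53686954109 714435139084/53686954109 560398420054/53686954109]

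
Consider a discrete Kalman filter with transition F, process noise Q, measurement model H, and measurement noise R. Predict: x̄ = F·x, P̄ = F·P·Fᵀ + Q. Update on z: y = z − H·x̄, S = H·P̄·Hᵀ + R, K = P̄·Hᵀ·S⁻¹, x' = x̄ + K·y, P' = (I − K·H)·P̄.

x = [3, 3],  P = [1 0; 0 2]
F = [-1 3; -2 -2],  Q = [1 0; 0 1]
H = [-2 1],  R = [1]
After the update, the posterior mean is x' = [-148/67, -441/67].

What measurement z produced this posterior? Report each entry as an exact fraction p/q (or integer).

x̄ = F·x = [6, -12]
P̄ = F·P·Fᵀ + Q = [20 -10; -10 13]
S = H·P̄·Hᵀ + R = [134]
K = P̄·Hᵀ·S⁻¹ = [-25/67; 33/134]
x' − x̄ = [-550/67, 363/67] = K·y
y = (KᵀK)⁻¹·Kᵀ·(x' − x̄) = [22]
z = y + H·x̄ = [22] + [-24] = [-2]

z = [-2]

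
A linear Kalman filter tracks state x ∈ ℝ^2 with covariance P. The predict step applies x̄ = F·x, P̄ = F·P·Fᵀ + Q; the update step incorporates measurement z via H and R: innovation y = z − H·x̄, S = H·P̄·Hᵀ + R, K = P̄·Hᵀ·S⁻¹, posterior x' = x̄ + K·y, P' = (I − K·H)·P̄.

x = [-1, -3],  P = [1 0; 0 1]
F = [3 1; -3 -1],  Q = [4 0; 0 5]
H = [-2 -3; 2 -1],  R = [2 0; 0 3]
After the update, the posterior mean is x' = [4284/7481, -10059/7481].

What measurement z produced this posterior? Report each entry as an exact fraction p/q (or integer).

z = [3, 3]

x̄ = F·x = [-6, 6]
P̄ = F·P·Fᵀ + Q = [14 -10; -10 15]
S = H·P̄·Hᵀ + R = [73 29; 29 114]
K = P̄·Hᵀ·S⁻¹ = [-874/7481 2716/7481; -1835/7481 -1830/7481]
x' − x̄ = [49170/7481, -54945/7481] = K·y
y = (KᵀK)⁻¹·Kᵀ·(x' − x̄) = [9, 21]
z = y + H·x̄ = [9, 21] + [-6, -18] = [3, 3]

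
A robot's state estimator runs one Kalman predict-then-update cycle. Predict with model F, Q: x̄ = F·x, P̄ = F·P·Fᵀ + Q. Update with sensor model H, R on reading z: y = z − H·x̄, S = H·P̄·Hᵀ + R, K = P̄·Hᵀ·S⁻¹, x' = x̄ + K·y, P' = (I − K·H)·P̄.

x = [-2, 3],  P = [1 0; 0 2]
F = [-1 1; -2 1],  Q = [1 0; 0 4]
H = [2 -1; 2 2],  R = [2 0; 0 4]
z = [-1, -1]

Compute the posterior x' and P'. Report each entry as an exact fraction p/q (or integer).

x̄ = F·x = [5, 7]
P̄ = F·P·Fᵀ + Q = [4 4; 4 10]
y = z − H·x̄ = [-4, -25]
S = H·P̄·Hᵀ + R = [12 4; 4 92]
K = P̄·Hᵀ·S⁻¹ = [19/68 11/68; -37/136 43/136]
x' = x̄ + K·y = [-11/68, 25/136]
P' = (I − K·H)·P̄ = [5/17 1/34; 1/34 41/68]

x' = [-11/68, 25/136]
P' = [5/17 1/34; 1/34 41/68]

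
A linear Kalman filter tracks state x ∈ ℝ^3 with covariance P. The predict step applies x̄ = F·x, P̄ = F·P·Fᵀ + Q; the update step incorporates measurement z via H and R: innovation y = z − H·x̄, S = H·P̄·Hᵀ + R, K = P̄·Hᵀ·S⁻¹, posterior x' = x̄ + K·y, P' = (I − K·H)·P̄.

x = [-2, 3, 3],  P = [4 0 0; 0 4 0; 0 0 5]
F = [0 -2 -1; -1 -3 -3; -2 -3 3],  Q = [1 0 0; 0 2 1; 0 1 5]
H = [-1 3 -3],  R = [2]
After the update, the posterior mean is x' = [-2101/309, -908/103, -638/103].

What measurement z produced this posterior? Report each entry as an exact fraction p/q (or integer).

z = [-1]

x̄ = F·x = [-9, -16, 4]
P̄ = F·P·Fᵀ + Q = [22 39 9; 39 87 0; 9 0 102]
S = H·P̄·Hᵀ + R = [1545]
K = P̄·Hᵀ·S⁻¹ = [68/1545; 74/515; -21/103]
x' − x̄ = [680/309, 740/103, -1050/103] = K·y
y = (KᵀK)⁻¹·Kᵀ·(x' − x̄) = [50]
z = y + H·x̄ = [50] + [-51] = [-1]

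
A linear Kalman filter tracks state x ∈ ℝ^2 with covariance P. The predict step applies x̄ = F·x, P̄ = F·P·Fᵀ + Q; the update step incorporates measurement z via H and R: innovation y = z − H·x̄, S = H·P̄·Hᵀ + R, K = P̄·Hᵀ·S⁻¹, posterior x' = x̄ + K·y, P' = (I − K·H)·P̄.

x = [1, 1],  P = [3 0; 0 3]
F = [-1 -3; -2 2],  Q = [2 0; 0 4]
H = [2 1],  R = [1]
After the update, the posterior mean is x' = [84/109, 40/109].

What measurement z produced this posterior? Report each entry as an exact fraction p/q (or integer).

x̄ = F·x = [-4, 0]
P̄ = F·P·Fᵀ + Q = [32 -12; -12 28]
S = H·P̄·Hᵀ + R = [109]
K = P̄·Hᵀ·S⁻¹ = [52/109; 4/109]
x' − x̄ = [520/109, 40/109] = K·y
y = (KᵀK)⁻¹·Kᵀ·(x' − x̄) = [10]
z = y + H·x̄ = [10] + [-8] = [2]

z = [2]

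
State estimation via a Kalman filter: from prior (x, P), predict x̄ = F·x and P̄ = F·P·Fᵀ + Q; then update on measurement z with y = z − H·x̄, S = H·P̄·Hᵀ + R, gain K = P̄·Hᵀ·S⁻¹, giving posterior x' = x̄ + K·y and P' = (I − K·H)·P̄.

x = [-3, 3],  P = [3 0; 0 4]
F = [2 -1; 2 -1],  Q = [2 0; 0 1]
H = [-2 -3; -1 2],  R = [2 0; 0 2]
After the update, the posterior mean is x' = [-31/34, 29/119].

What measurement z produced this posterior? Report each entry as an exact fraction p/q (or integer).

x̄ = F·x = [-9, -9]
P̄ = F·P·Fᵀ + Q = [18 16; 16 17]
S = H·P̄·Hᵀ + R = [419 -82; -82 24]
K = P̄·Hᵀ·S⁻¹ = [-31/119 -73/238; -129/833 184/833]
x' − x̄ = [275/34, 1100/119] = K·y
y = (KᵀK)⁻¹·Kᵀ·(x' − x̄) = [-44, 11]
z = y + H·x̄ = [-44, 11] + [45, -9] = [1, 2]

z = [1, 2]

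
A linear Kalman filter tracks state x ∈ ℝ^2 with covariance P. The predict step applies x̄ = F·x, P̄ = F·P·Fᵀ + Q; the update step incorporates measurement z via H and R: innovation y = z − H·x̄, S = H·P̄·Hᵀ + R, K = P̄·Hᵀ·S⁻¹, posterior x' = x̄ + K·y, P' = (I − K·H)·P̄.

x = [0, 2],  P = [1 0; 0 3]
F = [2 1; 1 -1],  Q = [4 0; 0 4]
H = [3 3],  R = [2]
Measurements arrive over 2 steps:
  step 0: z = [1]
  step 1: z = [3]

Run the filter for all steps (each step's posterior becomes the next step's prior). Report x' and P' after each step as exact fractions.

step 0: x̄ = F·x = [2, -2]
step 0: P̄ = F·P·Fᵀ + Q = [11 -1; -1 8]
step 0: y = z − H·x̄ = [1]
step 0: S = H·P̄·Hᵀ + R = [155]
step 0: K = P̄·Hᵀ·S⁻¹ = [6/31; 21/155]
step 0: x' = x̄ + K·y = [68/31, -289/155]
step 0: P' = (I − K·H)·P̄ = [161/31 -157/31; -157/31 799/155]
step 1: x̄ = F·x = [391/155, 629/155]
step 1: P̄ = F·P·Fᵀ + Q = [1499/155 1596/155; 1596/155 3794/155]
step 1: y = z − H·x̄ = [-519/31]
step 1: S = H·P̄·Hᵀ + R = [15335/31]
step 1: K = P̄·Hᵀ·S⁻¹ = [1857/15335; 3234/15335]
step 1: x' = x̄ + K·y = [7594/15335, 8087/15335]
step 1: P' = (I − K·H)·P̄ = [37064/15335 -35826/15335; -35826/15335 37982/15335]

step 0: x' = [68/31, -289/155], P' = [161/31 -157/31; -157/31 799/155]
step 1: x' = [7594/15335, 8087/15335], P' = [37064/15335 -35826/15335; -35826/15335 37982/15335]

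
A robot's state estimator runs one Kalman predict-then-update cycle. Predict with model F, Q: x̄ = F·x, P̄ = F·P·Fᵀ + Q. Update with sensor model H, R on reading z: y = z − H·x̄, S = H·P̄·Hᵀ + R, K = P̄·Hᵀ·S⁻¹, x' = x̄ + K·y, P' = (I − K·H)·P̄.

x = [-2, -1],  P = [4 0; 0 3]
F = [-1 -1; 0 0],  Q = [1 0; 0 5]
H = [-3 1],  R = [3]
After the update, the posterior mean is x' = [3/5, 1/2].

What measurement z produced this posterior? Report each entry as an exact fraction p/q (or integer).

x̄ = F·x = [3, 0]
P̄ = F·P·Fᵀ + Q = [8 0; 0 5]
S = H·P̄·Hᵀ + R = [80]
K = P̄·Hᵀ·S⁻¹ = [-3/10; 1/16]
x' − x̄ = [-12/5, 1/2] = K·y
y = (KᵀK)⁻¹·Kᵀ·(x' − x̄) = [8]
z = y + H·x̄ = [8] + [-9] = [-1]

z = [-1]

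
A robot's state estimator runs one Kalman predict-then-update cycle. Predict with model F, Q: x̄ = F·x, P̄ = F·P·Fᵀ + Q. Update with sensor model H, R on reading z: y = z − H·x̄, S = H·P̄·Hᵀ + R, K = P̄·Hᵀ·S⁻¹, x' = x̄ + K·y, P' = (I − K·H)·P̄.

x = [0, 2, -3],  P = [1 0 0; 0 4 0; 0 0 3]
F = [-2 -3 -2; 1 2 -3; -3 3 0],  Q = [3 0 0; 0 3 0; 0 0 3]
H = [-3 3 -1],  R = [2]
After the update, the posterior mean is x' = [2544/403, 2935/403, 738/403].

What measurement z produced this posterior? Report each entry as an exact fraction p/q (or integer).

z = [1]

x̄ = F·x = [0, 13, 6]
P̄ = F·P·Fᵀ + Q = [55 -8 -30; -8 47 21; -30 21 48]
S = H·P̄·Hᵀ + R = [806]
K = P̄·Hᵀ·S⁻¹ = [-159/806; 72/403; 105/806]
x' − x̄ = [2544/403, -2304/403, -1680/403] = K·y
y = (KᵀK)⁻¹·Kᵀ·(x' − x̄) = [-32]
z = y + H·x̄ = [-32] + [33] = [1]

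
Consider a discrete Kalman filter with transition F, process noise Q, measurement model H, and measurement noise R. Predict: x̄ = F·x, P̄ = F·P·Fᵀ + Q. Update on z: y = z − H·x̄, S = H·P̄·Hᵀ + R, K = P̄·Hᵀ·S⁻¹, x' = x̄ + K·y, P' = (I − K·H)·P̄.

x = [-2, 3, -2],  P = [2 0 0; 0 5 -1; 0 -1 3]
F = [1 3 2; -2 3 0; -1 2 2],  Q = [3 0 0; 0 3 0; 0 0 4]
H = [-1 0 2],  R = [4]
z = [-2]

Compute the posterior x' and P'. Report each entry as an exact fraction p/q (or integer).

x' = [46/27, 185/18, 1/9]
P' = [1300/27 280/9 220/9; 280/9 287/6 49/3; 220/9 49/3 40/3]

x̄ = F·x = [3, 13, 4]
P̄ = F·P·Fᵀ + Q = [50 35 30; 35 56 28; 30 28 30]
y = z − H·x̄ = [-7]
S = H·P̄·Hᵀ + R = [54]
K = P̄·Hᵀ·S⁻¹ = [5/27; 7/18; 5/9]
x' = x̄ + K·y = [46/27, 185/18, 1/9]
P' = (I − K·H)·P̄ = [1300/27 280/9 220/9; 280/9 287/6 49/3; 220/9 49/3 40/3]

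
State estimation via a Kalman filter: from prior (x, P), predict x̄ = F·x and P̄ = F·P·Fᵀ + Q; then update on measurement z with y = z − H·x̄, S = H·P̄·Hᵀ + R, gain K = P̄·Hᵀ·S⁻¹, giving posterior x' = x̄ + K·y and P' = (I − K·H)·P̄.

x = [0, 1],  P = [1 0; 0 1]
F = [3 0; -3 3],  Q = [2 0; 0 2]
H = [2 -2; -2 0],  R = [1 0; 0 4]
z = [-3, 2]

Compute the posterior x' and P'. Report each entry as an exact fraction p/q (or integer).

x̄ = F·x = [0, 3]
P̄ = F·P·Fᵀ + Q = [11 -9; -9 20]
y = z − H·x̄ = [3, 2]
S = H·P̄·Hᵀ + R = [197 -80; -80 48]
K = P̄·Hᵀ·S⁻¹ = [10/191 -567/1528; -84/191 -547/1528]
x' = x̄ + K·y = [-447/764, 737/764]
P' = (I − K·H)·P̄ = [567/764 547/764; 547/764 715/764]

x' = [-447/764, 737/764]
P' = [567/764 547/764; 547/764 715/764]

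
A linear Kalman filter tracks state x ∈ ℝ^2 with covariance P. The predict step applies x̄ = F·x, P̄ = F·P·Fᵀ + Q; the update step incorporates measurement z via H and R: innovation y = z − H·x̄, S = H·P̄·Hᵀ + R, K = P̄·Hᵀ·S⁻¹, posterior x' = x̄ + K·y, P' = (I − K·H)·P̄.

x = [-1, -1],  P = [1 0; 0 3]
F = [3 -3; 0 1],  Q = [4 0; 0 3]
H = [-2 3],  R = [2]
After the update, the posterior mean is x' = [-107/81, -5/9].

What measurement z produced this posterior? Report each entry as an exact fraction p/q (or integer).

x̄ = F·x = [0, -1]
P̄ = F·P·Fᵀ + Q = [40 -9; -9 6]
S = H·P̄·Hᵀ + R = [324]
K = P̄·Hᵀ·S⁻¹ = [-107/324; 1/9]
x' − x̄ = [-107/81, 4/9] = K·y
y = (KᵀK)⁻¹·Kᵀ·(x' − x̄) = [4]
z = y + H·x̄ = [4] + [-3] = [1]

z = [1]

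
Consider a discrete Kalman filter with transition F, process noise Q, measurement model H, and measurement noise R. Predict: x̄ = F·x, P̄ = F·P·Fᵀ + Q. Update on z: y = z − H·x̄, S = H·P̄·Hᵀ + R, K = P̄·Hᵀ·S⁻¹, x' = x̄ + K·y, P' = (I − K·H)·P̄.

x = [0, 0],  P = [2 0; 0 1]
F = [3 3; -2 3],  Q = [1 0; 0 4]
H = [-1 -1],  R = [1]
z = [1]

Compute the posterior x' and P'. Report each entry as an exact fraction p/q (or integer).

x' = [-25/44, -9/22]
P' = [607/44 -291/22; -291/22 150/11]

x̄ = F·x = [0, 0]
P̄ = F·P·Fᵀ + Q = [28 -3; -3 21]
y = z − H·x̄ = [1]
S = H·P̄·Hᵀ + R = [44]
K = P̄·Hᵀ·S⁻¹ = [-25/44; -9/22]
x' = x̄ + K·y = [-25/44, -9/22]
P' = (I − K·H)·P̄ = [607/44 -291/22; -291/22 150/11]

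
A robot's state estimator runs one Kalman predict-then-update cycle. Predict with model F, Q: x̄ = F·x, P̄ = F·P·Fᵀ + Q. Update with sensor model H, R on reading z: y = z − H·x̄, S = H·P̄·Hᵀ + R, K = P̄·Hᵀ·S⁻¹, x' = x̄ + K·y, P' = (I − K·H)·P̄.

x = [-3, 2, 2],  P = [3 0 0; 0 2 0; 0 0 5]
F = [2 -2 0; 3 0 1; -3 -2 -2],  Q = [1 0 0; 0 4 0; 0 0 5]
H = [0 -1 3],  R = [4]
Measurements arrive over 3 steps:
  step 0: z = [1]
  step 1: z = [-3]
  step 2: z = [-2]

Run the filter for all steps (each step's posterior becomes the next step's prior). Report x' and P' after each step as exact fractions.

step 0: x̄ = F·x = [-10, -7, 1]
step 0: P̄ = F·P·Fᵀ + Q = [21 18 -10; 18 36 -37; -10 -37 60]
step 0: y = z − H·x̄ = [-9]
step 0: S = H·P̄·Hᵀ + R = [802]
step 0: K = P̄·Hᵀ·S⁻¹ = [-24/401; -147/802; 217/802]
step 0: x' = x̄ + K·y = [-3794/401, -4291/802, -1151/802]
step 0: P' = (I − K·H)·P̄ = [7269/401 3690/401 1198/401; 3690/401 7263/802 2225/802; 1198/401 2225/802 1031/802]
step 1: x̄ = F·x = [-3297/401, -23915/802, 16824/401]
step 1: P̄ = F·P·Fᵀ + Q = [14483/401 21645/401 -22050/401; 21645/401 149457/802 -101599/401; -22050/401 -101599/401 151570/401]
step 1: y = z − H·x̄ = [-127265/802]
step 1: S = H·P̄·Hᵀ + R = [4100113/802]
step 1: K = P̄·Hᵀ·S⁻¹ = [-175590/4100113; -759051/4100113; 1112618/4100113]
step 1: x' = x̄ + K·y = [-5847486/4100113, -1812440/4100113, -4534573/4100113]
step 1: P' = (I − K·H)·P̄ = [109640929/4100113 55127340/4100113 18141660/4100113; 55127340/4100113 45676020/4100113 14213272/4100113; 18141660/4100113 14213272/4100113 6221248/4100113]
step 2: x̄ = F·x = [-8070092/4100113, -22077031/4100113, 30236484/4100113]
step 2: P̄ = F·P·Fᵀ + Q = [184349189/4100113 334938310/4100113 -380600366/4100113; 334938310/4100113 1118240021/4100113 -1521676381/4100113; -380600366/4100113 -1521676381/4100113 2207792174/4100113]
step 2: y = z − H·x̄ = [-120986709/4100113]
step 2: S = H·P̄·Hᵀ + R = [30134828325/4100113]
step 2: K = P̄·Hᵀ·S⁻¹ = [-1476739408/30134828325; -5683269164/30134828325; 8145052903/30134828325]
step 2: x' = x̄ + K·y = [-5245790052/10044942775, 1813973859/10044942775, -6038198693/10044942775]
step 2: P' = (I − K·H)·P̄ = [823043629097/30134828325 414769283326/30134828325 136287441898/30134828325; 414769283326/30134828325 341069299433/30134828325 106112074259/30134828325; 136287441898/30134828325 106112074259/30134828325 46230761957/30134828325]

step 0: x' = [-3794/401, -4291/802, -1151/802], P' = [7269/401 3690/401 1198/401; 3690/401 7263/802 2225/802; 1198/401 2225/802 1031/802]
step 1: x' = [-5847486/4100113, -1812440/4100113, -4534573/4100113], P' = [109640929/4100113 55127340/4100113 18141660/4100113; 55127340/4100113 45676020/4100113 14213272/4100113; 18141660/4100113 14213272/4100113 6221248/4100113]
step 2: x' = [-5245790052/10044942775, 1813973859/10044942775, -6038198693/10044942775], P' = [823043629097/30134828325 414769283326/30134828325 136287441898/30134828325; 414769283326/30134828325 341069299433/30134828325 106112074259/30134828325; 136287441898/30134828325 106112074259/30134828325 46230761957/30134828325]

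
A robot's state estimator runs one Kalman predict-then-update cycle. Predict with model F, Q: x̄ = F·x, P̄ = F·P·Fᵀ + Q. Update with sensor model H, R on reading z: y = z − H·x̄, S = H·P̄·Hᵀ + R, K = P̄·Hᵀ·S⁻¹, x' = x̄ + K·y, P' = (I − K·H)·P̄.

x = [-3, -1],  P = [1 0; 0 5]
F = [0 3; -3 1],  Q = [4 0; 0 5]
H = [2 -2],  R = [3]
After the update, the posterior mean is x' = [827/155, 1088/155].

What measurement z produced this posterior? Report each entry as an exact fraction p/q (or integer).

x̄ = F·x = [-3, 8]
P̄ = F·P·Fᵀ + Q = [49 15; 15 19]
S = H·P̄·Hᵀ + R = [155]
K = P̄·Hᵀ·S⁻¹ = [68/155; -8/155]
x' − x̄ = [1292/155, -152/155] = K·y
y = (KᵀK)⁻¹·Kᵀ·(x' − x̄) = [19]
z = y + H·x̄ = [19] + [-22] = [-3]

z = [-3]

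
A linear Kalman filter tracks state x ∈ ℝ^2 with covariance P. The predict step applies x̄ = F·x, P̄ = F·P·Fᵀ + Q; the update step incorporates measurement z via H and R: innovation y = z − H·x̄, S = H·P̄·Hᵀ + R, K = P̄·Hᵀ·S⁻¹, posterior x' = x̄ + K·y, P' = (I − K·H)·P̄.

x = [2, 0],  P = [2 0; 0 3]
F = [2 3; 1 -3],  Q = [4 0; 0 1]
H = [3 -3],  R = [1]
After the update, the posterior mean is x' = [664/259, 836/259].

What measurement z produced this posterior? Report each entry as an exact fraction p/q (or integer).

x̄ = F·x = [4, 2]
P̄ = F·P·Fᵀ + Q = [39 -23; -23 30]
S = H·P̄·Hᵀ + R = [1036]
K = P̄·Hᵀ·S⁻¹ = [93/518; -159/1036]
x' − x̄ = [-372/259, 318/259] = K·y
y = (KᵀK)⁻¹·Kᵀ·(x' − x̄) = [-8]
z = y + H·x̄ = [-8] + [6] = [-2]

z = [-2]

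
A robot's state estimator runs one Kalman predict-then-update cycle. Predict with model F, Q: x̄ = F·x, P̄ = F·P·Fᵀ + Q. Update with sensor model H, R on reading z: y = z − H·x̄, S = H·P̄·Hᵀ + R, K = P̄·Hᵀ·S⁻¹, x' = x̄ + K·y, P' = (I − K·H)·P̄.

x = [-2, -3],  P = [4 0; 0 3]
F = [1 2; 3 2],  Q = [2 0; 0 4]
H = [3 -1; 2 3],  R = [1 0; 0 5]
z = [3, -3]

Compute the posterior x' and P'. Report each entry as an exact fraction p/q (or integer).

x̄ = F·x = [-8, -12]
P̄ = F·P·Fᵀ + Q = [18 24; 24 52]
y = z − H·x̄ = [15, 49]
S = H·P̄·Hᵀ + R = [71 120; 120 833]
K = P̄·Hᵀ·S⁻¹ = [12030/44743 4068/44743; -7820/44743 12084/44743]
x' = x̄ + K·y = [21838/44743, -62100/44743]
P' = (I − K·H)·P̄ = [5130/44743 3360/44743; 3360/44743 17900/44743]

x' = [21838/44743, -62100/44743]
P' = [5130/44743 3360/44743; 3360/44743 17900/44743]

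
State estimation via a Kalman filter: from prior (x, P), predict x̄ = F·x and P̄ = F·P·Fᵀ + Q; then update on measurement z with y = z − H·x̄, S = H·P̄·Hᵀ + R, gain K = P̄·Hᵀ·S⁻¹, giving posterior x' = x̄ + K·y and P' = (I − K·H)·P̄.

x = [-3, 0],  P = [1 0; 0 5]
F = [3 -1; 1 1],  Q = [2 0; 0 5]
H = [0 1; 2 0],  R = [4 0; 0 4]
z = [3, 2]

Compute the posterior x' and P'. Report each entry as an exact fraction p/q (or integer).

x' = [89/251, 265/251]
P' = [236/251 -8/251; -8/251 732/251]

x̄ = F·x = [-9, -3]
P̄ = F·P·Fᵀ + Q = [16 -2; -2 11]
y = z − H·x̄ = [6, 20]
S = H·P̄·Hᵀ + R = [15 -4; -4 68]
K = P̄·Hᵀ·S⁻¹ = [-2/251 118/251; 183/251 -4/251]
x' = x̄ + K·y = [89/251, 265/251]
P' = (I − K·H)·P̄ = [236/251 -8/251; -8/251 732/251]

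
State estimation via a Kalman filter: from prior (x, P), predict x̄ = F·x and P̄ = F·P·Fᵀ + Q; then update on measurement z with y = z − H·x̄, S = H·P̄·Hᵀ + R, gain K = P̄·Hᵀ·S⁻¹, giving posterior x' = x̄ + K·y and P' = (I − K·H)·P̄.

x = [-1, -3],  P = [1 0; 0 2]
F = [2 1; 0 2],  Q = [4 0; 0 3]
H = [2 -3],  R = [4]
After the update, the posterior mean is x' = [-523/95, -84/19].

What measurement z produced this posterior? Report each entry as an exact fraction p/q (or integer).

x̄ = F·x = [-5, -6]
P̄ = F·P·Fᵀ + Q = [10 4; 4 11]
S = H·P̄·Hᵀ + R = [95]
K = P̄·Hᵀ·S⁻¹ = [8/95; -5/19]
x' − x̄ = [-48/95, 30/19] = K·y
y = (KᵀK)⁻¹·Kᵀ·(x' − x̄) = [-6]
z = y + H·x̄ = [-6] + [8] = [2]

z = [2]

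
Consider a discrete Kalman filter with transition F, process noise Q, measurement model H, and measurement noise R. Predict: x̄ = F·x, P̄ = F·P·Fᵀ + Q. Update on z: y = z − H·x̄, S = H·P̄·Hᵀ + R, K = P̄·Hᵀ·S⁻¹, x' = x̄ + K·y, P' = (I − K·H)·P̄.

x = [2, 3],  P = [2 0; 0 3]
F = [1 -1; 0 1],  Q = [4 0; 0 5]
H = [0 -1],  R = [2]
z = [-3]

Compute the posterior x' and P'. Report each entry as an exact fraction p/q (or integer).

x̄ = F·x = [-1, 3]
P̄ = F·P·Fᵀ + Q = [9 -3; -3 8]
y = z − H·x̄ = [0]
S = H·P̄·Hᵀ + R = [10]
K = P̄·Hᵀ·S⁻¹ = [3/10; -4/5]
x' = x̄ + K·y = [-1, 3]
P' = (I − K·H)·P̄ = [81/10 -3/5; -3/5 8/5]

x' = [-1, 3]
P' = [81/10 -3/5; -3/5 8/5]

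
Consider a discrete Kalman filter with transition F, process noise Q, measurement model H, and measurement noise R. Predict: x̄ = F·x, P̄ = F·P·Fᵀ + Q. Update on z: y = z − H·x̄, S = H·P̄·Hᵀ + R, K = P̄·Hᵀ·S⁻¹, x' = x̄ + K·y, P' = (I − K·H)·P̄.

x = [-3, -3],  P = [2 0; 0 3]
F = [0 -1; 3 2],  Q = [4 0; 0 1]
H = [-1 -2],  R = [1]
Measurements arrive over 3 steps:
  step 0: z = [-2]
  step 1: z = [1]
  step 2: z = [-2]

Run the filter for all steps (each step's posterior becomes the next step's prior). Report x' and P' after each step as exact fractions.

step 0: x̄ = F·x = [3, -15]
step 0: P̄ = F·P·Fᵀ + Q = [7 -6; -6 31]
step 0: y = z − H·x̄ = [-29]
step 0: S = H·P̄·Hᵀ + R = [108]
step 0: K = P̄·Hᵀ·S⁻¹ = [5/108; -14/27]
step 0: x' = x̄ + K·y = [179/108, 1/27]
step 0: P' = (I − K·H)·P̄ = [731/108 -92/27; -92/27 53/27]
step 1: x̄ = F·x = [-1/27, 545/108]
step 1: P̄ = F·P·Fᵀ + Q = [161/27 170/27; 170/27 3119/108]
step 1: y = z − H·x̄ = [199/18]
step 1: S = H·P̄·Hᵀ + R = [443/3]
step 1: K = P̄·Hᵀ·S⁻¹ = [-167/1329; -1153/2658]
step 1: x' = x̄ + K·y = [-3791/2658, 111/443]
step 1: P' = (I − K·H)·P̄ = [4826/1329 -1553/886; -1553/886 1453/1329]
step 2: x̄ = F·x = [-111/443, -3347/886]
step 2: P̄ = F·P·Fᵀ + Q = [6769/1329 8165/2658; 8165/2658 22621/1329]
step 2: y = z − H·x̄ = [-4344/443]
step 2: S = H·P̄·Hᵀ + R = [38304/443]
step 2: K = P̄·Hᵀ·S⁻¹ = [-131/1008; -10961/25536]
step 2: x' = x̄ + K·y = [43/42, 459/1064]
step 2: P' = (I − K·H)·P̄ = [1831/504 -1177/672; -1177/672 55687/51072]

step 0: x' = [179/108, 1/27], P' = [731/108 -92/27; -92/27 53/27]
step 1: x' = [-3791/2658, 111/443], P' = [4826/1329 -1553/886; -1553/886 1453/1329]
step 2: x' = [43/42, 459/1064], P' = [1831/504 -1177/672; -1177/672 55687/51072]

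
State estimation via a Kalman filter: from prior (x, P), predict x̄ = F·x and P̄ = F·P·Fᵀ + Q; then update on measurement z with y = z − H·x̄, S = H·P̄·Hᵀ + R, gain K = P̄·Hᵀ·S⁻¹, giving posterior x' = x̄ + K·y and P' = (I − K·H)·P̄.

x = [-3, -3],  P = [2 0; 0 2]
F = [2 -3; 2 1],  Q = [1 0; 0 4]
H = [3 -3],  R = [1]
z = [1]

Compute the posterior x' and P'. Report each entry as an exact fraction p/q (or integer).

x̄ = F·x = [3, -9]
P̄ = F·P·Fᵀ + Q = [27 2; 2 14]
y = z − H·x̄ = [-35]
S = H·P̄·Hᵀ + R = [334]
K = P̄·Hᵀ·S⁻¹ = [75/334; -18/167]
x' = x̄ + K·y = [-1623/334, -873/167]
P' = (I − K·H)·P̄ = [3393/334 1684/167; 1684/167 1690/167]

x' = [-1623/334, -873/167]
P' = [3393/334 1684/167; 1684/167 1690/167]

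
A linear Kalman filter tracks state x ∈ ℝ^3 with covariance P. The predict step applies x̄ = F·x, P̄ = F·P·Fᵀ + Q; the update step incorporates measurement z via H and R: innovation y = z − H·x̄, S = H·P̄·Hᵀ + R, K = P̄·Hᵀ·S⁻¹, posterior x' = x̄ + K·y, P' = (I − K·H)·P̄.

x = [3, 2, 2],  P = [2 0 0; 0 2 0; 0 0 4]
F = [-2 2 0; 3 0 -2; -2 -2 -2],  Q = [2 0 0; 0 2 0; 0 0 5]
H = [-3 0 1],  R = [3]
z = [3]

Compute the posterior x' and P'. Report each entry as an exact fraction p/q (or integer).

x' = [-499/101, 725/101, -2421/202]
P' = [360/101 -132/101 999/101; -132/101 2836/101 -336/101; 999/101 -336/101 6105/202]

x̄ = F·x = [-2, 5, -14]
P̄ = F·P·Fᵀ + Q = [18 -12 0; -12 36 4; 0 4 37]
y = z − H·x̄ = [11]
S = H·P̄·Hᵀ + R = [202]
K = P̄·Hᵀ·S⁻¹ = [-27/101; 20/101; 37/202]
x' = x̄ + K·y = [-499/101, 725/101, -2421/202]
P' = (I − K·H)·P̄ = [360/101 -132/101 999/101; -132/101 2836/101 -336/101; 999/101 -336/101 6105/202]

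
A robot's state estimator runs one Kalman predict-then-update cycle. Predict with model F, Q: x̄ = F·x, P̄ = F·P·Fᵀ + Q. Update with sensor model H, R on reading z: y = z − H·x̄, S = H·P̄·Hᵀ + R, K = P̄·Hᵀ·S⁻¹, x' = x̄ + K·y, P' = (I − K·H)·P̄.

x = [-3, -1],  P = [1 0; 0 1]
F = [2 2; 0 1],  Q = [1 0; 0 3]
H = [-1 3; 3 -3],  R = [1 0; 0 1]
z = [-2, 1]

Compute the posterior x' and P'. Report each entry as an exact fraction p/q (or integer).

x̄ = F·x = [-8, -1]
P̄ = F·P·Fᵀ + Q = [9 2; 2 4]
y = z − H·x̄ = [-7, 22]
S = H·P̄·Hᵀ + R = [34 -39; -39 82]
K = P̄·Hᵀ·S⁻¹ = [573/1267 597/1267; 586/1267 186/1267]
x' = x̄ + K·y = [-1013/1267, -1277/1267]
P' = (I − K·H)·P̄ = [585/1267 386/1267; 386/1267 324/1267]

x' = [-1013/1267, -1277/1267]
P' = [585/1267 386/1267; 386/1267 324/1267]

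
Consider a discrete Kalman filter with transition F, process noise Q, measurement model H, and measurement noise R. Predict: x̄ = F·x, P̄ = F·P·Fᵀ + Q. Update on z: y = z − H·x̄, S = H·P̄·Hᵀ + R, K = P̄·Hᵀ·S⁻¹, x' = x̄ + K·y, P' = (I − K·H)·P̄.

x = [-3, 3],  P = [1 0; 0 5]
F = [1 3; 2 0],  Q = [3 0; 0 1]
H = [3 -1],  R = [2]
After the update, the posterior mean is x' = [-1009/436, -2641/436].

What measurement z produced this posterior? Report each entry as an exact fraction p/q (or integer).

x̄ = F·x = [6, -6]
P̄ = F·P·Fᵀ + Q = [49 2; 2 5]
S = H·P̄·Hᵀ + R = [436]
K = P̄·Hᵀ·S⁻¹ = [145/436; 1/436]
x' − x̄ = [-3625/436, -25/436] = K·y
y = (KᵀK)⁻¹·Kᵀ·(x' − x̄) = [-25]
z = y + H·x̄ = [-25] + [24] = [-1]

z = [-1]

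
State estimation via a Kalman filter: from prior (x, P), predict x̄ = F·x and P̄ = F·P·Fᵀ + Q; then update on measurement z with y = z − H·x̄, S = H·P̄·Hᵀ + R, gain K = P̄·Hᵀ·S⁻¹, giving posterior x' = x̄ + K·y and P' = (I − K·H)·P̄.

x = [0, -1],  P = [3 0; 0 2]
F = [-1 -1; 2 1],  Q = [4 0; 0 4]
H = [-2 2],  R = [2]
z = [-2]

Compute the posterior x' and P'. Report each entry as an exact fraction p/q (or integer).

x' = [53/87, -35/87]
P' = [205/87 188/87; 188/87 214/87]

x̄ = F·x = [1, -1]
P̄ = F·P·Fᵀ + Q = [9 -8; -8 18]
y = z − H·x̄ = [2]
S = H·P̄·Hᵀ + R = [174]
K = P̄·Hᵀ·S⁻¹ = [-17/87; 26/87]
x' = x̄ + K·y = [53/87, -35/87]
P' = (I − K·H)·P̄ = [205/87 188/87; 188/87 214/87]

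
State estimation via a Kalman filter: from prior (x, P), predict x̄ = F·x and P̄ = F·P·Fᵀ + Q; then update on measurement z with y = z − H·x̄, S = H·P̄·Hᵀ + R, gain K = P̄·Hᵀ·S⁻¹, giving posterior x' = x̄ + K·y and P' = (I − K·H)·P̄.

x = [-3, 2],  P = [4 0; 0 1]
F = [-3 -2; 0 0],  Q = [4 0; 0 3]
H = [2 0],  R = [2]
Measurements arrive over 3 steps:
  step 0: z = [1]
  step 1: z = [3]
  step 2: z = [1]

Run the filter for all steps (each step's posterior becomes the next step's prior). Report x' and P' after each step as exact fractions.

step 0: x̄ = F·x = [5, 0]
step 0: P̄ = F·P·Fᵀ + Q = [44 0; 0 3]
step 0: y = z − H·x̄ = [-9]
step 0: S = H·P̄·Hᵀ + R = [178]
step 0: K = P̄·Hᵀ·S⁻¹ = [44/89; 0]
step 0: x' = x̄ + K·y = [49/89, 0]
step 0: P' = (I − K·H)·P̄ = [44/89 0; 0 3]
step 1: x̄ = F·x = [-147/89, 0]
step 1: P̄ = F·P·Fᵀ + Q = [1820/89 0; 0 3]
step 1: y = z − H·x̄ = [561/89]
step 1: S = H·P̄·Hᵀ + R = [7458/89]
step 1: K = P̄·Hᵀ·S⁻¹ = [1820/3729; 0]
step 1: x' = x̄ + K·y = [161/113, 0]
step 1: P' = (I − K·H)·P̄ = [1820/3729 0; 0 3]
step 2: x̄ = F·x = [-483/113, 0]
step 2: P̄ = F·P·Fᵀ + Q = [25348/1243 0; 0 3]
step 2: y = z − H·x̄ = [1079/113]
step 2: S = H·P̄·Hᵀ + R = [103878/1243]
step 2: K = P̄·Hᵀ·S⁻¹ = [25348/51939; 0]
step 2: x' = x̄ + K·y = [20035/51939, 0]
step 2: P' = (I − K·H)·P̄ = [25348/51939 0; 0 3]

step 0: x' = [49/89, 0], P' = [44/89 0; 0 3]
step 1: x' = [161/113, 0], P' = [1820/3729 0; 0 3]
step 2: x' = [20035/51939, 0], P' = [25348/51939 0; 0 3]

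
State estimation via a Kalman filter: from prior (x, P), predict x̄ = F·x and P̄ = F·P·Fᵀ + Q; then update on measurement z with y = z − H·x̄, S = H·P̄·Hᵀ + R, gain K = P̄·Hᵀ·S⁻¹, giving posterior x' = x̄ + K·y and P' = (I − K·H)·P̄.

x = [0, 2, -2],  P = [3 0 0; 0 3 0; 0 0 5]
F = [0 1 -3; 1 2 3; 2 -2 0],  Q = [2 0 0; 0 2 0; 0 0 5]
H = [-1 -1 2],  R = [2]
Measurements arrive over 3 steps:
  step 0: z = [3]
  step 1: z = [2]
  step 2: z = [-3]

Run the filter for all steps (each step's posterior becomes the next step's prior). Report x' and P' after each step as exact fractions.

step 0: x̄ = F·x = [8, -2, -4]
step 0: P̄ = F·P·Fᵀ + Q = [50 -39 -6; -39 62 -6; -6 -6 29]
step 0: y = z − H·x̄ = [17]
step 0: S = H·P̄·Hᵀ + R = [200]
step 0: K = P̄·Hᵀ·S⁻¹ = [-23/200; -7/40; 7/20]
step 0: x' = x̄ + K·y = [1209/200, -199/40, 39/20]
step 0: P' = (I − K·H)·P̄ = [9471/200 -1721/40 41/20; -1721/40 447/8 25/4; 41/20 25/4 9/2]
step 1: x̄ = F·x = [-433/40, 389/200, 551/25]
step 1: P̄ = F·P·Fᵀ + Q = [487/8 133/40 -863/5; 133/40 45711/200 -6001/25; -863/5 -6001/25 19053/25]
step 1: y = z − H·x̄ = [-1274/25]
step 1: S = H·P̄·Hᵀ + R = [124928/25]
step 1: K = P̄·Hᵀ·S⁻¹ = [-10235/124928; -17799/124928; 24211/62464]
step 1: x' = x̄ + K·y = [-415385/62464, 575011/62464, 71457/31232]
step 1: P' = (I − K·H)·P̄ = [3414783/124928 -6871525/124928 -869303/62464; -6871525/124928 15880743/124928 2243405/62464; -869303/62464 2243405/62464 355631/31232]
step 2: x̄ = F·x = [146269/62464, 1163379/62464, -4059/128]
step 2: P̄ = F·P·Fᵀ + Q = [2012455/124928 3842633/124928 -16705/256; 3842633/124928 95914311/124928 -220879/256; -16705/256 -220879/256 34011/32]
step 2: y = z − H·x̄ = [79435/976]
step 2: S = H·P̄·Hᵀ + R = [1074943/122]
step 2: K = P̄·Hᵀ·S⁻¹ = [-346237/17199088; -4927107/17199088; 745115/2149886]
step 2: x' = x̄ + K·y = [774057267/1100741632, -5163489603/1100741632, -481999537/137592704]
step 2: P' = (I − K·H)·P̄ = [27602527449/2201483264 -44150418697/2201483264 -1039782995/275185408; -44150418697/2201483264 98309568057/2201483264 3306113123/275185408; -1039782995/275185408 3306113123/275185408 153567473/34398176]

step 0: x' = [1209/200, -199/40, 39/20], P' = [9471/200 -1721/40 41/20; -1721/40 447/8 25/4; 41/20 25/4 9/2]
step 1: x' = [-415385/62464, 575011/62464, 71457/31232], P' = [3414783/124928 -6871525/124928 -869303/62464; -6871525/124928 15880743/124928 2243405/62464; -869303/62464 2243405/62464 355631/31232]
step 2: x' = [774057267/1100741632, -5163489603/1100741632, -481999537/137592704], P' = [27602527449/2201483264 -44150418697/2201483264 -1039782995/275185408; -44150418697/2201483264 98309568057/2201483264 3306113123/275185408; -1039782995/275185408 3306113123/275185408 153567473/34398176]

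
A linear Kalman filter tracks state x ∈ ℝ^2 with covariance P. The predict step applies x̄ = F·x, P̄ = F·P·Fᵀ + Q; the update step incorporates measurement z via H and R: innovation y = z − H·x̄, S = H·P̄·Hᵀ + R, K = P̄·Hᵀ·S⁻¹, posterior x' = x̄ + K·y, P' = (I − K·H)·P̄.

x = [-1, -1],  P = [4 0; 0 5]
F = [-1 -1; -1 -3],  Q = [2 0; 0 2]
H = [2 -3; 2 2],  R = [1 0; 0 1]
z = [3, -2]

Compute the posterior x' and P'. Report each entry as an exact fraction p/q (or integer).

x' = [127/20676, -20521/20676]
P' = [2611/20676 419/20676; 419/20676 1651/20676]

x̄ = F·x = [2, 4]
P̄ = F·P·Fᵀ + Q = [11 19; 19 51]
y = z − H·x̄ = [11, -14]
S = H·P̄·Hᵀ + R = [276 -300; -300 401]
K = P̄·Hᵀ·S⁻¹ = [3965/20676 505/1723; -4115/20676 345/1723]
x' = x̄ + K·y = [127/20676, -20521/20676]
P' = (I − K·H)·P̄ = [2611/20676 419/20676; 419/20676 1651/20676]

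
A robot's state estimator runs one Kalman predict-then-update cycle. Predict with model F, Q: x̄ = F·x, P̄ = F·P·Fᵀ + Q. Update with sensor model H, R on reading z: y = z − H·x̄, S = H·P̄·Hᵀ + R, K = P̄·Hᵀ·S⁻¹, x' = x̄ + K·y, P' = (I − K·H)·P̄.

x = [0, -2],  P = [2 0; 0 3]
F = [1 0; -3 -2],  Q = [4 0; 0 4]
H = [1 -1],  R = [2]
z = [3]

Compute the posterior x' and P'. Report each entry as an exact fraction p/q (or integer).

x̄ = F·x = [0, 4]
P̄ = F·P·Fᵀ + Q = [6 -6; -6 34]
y = z − H·x̄ = [7]
S = H·P̄·Hᵀ + R = [54]
K = P̄·Hᵀ·S⁻¹ = [2/9; -20/27]
x' = x̄ + K·y = [14/9, -32/27]
P' = (I − K·H)·P̄ = [10/3 26/9; 26/9 118/27]

x' = [14/9, -32/27]
P' = [10/3 26/9; 26/9 118/27]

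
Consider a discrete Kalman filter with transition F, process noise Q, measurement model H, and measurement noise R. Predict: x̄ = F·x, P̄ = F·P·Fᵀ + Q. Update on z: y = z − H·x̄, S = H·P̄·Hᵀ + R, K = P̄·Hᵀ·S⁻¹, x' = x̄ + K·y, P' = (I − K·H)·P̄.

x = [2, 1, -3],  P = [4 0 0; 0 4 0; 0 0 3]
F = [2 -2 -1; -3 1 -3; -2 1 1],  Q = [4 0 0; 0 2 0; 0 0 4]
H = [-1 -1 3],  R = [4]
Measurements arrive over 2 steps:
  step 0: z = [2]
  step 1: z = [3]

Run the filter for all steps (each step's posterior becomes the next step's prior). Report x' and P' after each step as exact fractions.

step 0: x' = [-1028/357, 1747/357, 439/357], P' = [4514/357 -7144/357 -1006/357; -7144/357 24512/357 5804/357; -1006/357 5804/357 1718/357]
step 1: x' = [-152633/128685, 73300/25737, 67286/42895], P' = [7201034/643425 -2338408/128685 -611638/214475; -2338408/128685 2238572/25737 993936/42895; -611638/214475 993936/42895 1527198/214475]

step 0: x̄ = F·x = [5, 4, -6]
step 0: P̄ = F·P·Fᵀ + Q = [39 -23 -27; -23 69 19; -27 19 27]
step 0: y = z − H·x̄ = [29]
step 0: S = H·P̄·Hᵀ + R = [357]
step 0: K = P̄·Hᵀ·S⁻¹ = [-97/357; 11/357; 89/357]
step 0: x' = x̄ + K·y = [-1028/357, 1747/357, 439/357]
step 0: P' = (I − K·H)·P̄ = [4514/357 -7144/357 -1006/357; -7144/357 24512/357 5804/357; -1006/357 5804/357 1718/357]
step 1: x̄ = F·x = [-5989/357, 502/51, 202/17]
step 1: P̄ = F·P·Fᵀ + Q = [203642/357 -13724/51 -6338/17; -13724/51 10178/51 3216/17; -6338/17 3216/17 4282/17]
step 1: y = z − H·x̄ = [-4710/119]
step 1: S = H·P̄·Hᵀ + R = [428950/119]
step 1: K = P̄·Hᵀ·S⁻¹ = [-84478/214475; 7581/42895; 55888/214475]
step 1: x' = x̄ + K·y = [-152633/128685, 73300/25737, 67286/42895]
step 1: P' = (I − K·H)·P̄ = [7201034/643425 -2338408/128685 -611638/214475; -2338408/128685 2238572/25737 993936/42895; -611638/214475 993936/42895 1527198/214475]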